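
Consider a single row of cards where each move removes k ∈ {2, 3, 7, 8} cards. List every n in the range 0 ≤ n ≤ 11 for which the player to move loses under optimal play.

Compute g(0), g(1), … for moves {2, 3, 7, 8}:
k:     0  1  2  3  4  5  6  7  8  9 10 11
g(k):  0  0  1  1  2  0  0  1  1  2  0  0
The P-positions (g = 0) in 0..11 are 0, 1, 5, 6, 10, 11.

0, 1, 5, 6, 10, 11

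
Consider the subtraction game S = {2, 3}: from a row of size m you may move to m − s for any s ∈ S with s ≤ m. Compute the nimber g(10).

0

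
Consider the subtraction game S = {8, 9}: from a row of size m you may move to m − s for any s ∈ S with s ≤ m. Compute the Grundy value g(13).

Grundy values for subtraction set {8, 9}:
k:     0  1  2  3  4  5  6  7  8  9 10 11 12 13
g(k):  0  0  0  0  0  0  0  0  1  1  1  1  1  1
So g(13) = 1.

1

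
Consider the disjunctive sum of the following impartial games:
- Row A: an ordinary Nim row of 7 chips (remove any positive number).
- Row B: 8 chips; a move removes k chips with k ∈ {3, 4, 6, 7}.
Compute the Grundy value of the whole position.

5

Row A is a plain Nim row of size 7, so its Grundy value is 7.
Build the Grundy sequence for row B with g(k) = mex{g(k−s) : s ∈ {3, 4, 6, 7}, s ≤ k}:
g(0) = mex{} = 0
g(1) = mex{} = 0
g(2) = mex{} = 0
g(3) = mex{0} = 1
g(4) = mex{0} = 1
g(5) = mex{0} = 1
g(6) = mex{0,1} = 2
g(7) = mex{0,1} = 2
g(8) = mex{0,1} = 2
So g(8) = 2.
By the Sprague-Grundy theorem, the Grundy value of a sum of independent games is the XOR of the component values.
Combined value = 7 ⊕ 2 = 5.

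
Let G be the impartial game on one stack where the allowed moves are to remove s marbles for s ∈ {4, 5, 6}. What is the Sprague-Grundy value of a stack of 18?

2

Build the Grundy sequence with g(k) = mex{g(k−s) : s ∈ {4, 5, 6}, s ≤ k}:
k:     0  1  2  3  4  5  6  7  8  9 10 11 12 13 14 15 16 17 18
g(k):  0  0  0  0  1  1  1  1  2  2  0  0  0  0  1  1  1  1  2
So g(18) = 2.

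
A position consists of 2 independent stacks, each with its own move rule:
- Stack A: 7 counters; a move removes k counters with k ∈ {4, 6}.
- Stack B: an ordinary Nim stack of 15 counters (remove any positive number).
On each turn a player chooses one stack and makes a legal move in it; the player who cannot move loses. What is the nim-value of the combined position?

14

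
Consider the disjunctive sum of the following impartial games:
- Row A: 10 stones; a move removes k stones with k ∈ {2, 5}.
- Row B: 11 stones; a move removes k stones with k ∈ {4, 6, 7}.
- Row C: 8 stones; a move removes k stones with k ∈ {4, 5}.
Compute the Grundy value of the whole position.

3

Grundy values for row A (subtraction set {2, 5}):
g(0) = mex{} = 0
g(1) = mex{} = 0
g(2) = mex{0} = 1
g(3) = mex{0} = 1
g(4) = mex{1} = 0
g(5) = mex{0,1} = 2
g(6) = mex{0} = 1
g(7) = mex{1,2} = 0
g(8) = mex{1} = 0
g(9) = mex{0} = 1
g(10) = mex{0,2} = 1
So g(10) = 1.
Build the Grundy sequence for row B with g(k) = mex{g(k−s) : s ∈ {4, 6, 7}, s ≤ k}:
k:     0  1  2  3  4  5  6  7  8  9 10 11
g(k):  0  0  0  0  1  1  1  1  2  2  2  0
So g(11) = 0.
For row C, compute g(0), g(1), … with moves {4, 5}:
k:     0  1  2  3  4  5  6  7  8
g(k):  0  0  0  0  1  1  1  1  2
So g(8) = 2.
By the Sprague-Grundy theorem, the Grundy value of a sum of independent games is the XOR of the component values.
Combined value = 1 ⊕ 0 ⊕ 2 = 3.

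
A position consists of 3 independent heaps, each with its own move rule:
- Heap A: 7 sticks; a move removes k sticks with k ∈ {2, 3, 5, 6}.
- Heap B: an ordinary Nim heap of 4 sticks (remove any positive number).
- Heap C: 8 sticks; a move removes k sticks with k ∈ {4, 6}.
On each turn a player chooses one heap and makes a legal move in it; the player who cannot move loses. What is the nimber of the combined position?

5

Build the Grundy sequence for heap A with g(k) = mex{g(k−s) : s ∈ {2, 3, 5, 6}, s ≤ k}:
k:     0  1  2  3  4  5  6  7
g(k):  0  0  1  1  2  2  3  3
So g(7) = 3.
Heap B is a plain Nim heap of size 4, so its Grundy value is 4.
Build the Grundy sequence for heap C with g(k) = mex{g(k−s) : s ∈ {4, 6}, s ≤ k}:
g(0) = mex{} = 0
g(1) = mex{} = 0
g(2) = mex{} = 0
g(3) = mex{} = 0
g(4) = mex{0} = 1
g(5) = mex{0} = 1
g(6) = mex{0} = 1
g(7) = mex{0} = 1
g(8) = mex{0,1} = 2
So g(8) = 2.
The value of a disjunctive sum is the nim-sum of the parts.
Combined value = 3 ⊕ 4 ⊕ 2 = 5.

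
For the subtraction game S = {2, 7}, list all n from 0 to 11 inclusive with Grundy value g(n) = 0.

0, 1, 4, 5, 9, 10

Grundy values for subtraction set {2, 7}:
g(0) = mex{} = 0
g(1) = mex{} = 0
g(2) = mex{0} = 1
g(3) = mex{0} = 1
g(4) = mex{1} = 0
g(5) = mex{1} = 0
g(6) = mex{0} = 1
g(7) = mex{0} = 1
g(8) = mex{0,1} = 2
g(9) = mex{1} = 0
g(10) = mex{1,2} = 0
g(11) = mex{0} = 1
The P-positions (g = 0) in 0..11 are 0, 1, 4, 5, 9, 10.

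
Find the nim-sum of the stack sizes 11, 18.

25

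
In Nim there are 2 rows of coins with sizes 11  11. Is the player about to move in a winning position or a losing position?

Losing position

Write each in binary and XOR column by column:
  1011  (11)
  1011  (11)
  ----
  0000  (0)
The nim-sum is 0, so this is a P-position: the player to move is in a losing position under optimal play.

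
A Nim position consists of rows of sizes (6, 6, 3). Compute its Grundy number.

3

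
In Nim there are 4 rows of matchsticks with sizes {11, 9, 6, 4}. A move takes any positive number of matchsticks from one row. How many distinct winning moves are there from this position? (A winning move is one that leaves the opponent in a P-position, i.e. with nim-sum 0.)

0

Compute the nim-sum pairwise:
11 ⊕ 9 = 2
2 ⊕ 6 = 4
4 ⊕ 4 = 0
The nim-sum is already 0, so every move leaves a nonzero nim-sum — there are no winning moves.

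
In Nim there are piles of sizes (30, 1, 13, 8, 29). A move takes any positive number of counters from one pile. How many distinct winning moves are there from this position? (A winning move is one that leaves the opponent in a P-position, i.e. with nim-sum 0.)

In binary:
  11110  (30)
  00001  (1)
  01101  (13)
  01000  (8)
  11101  (29)
  -----
  00111  (7)
The overall nim-sum is X = 7. A pile of size p has a winning move iff p XOR X < p (reduce it to p XOR X).
  30: 30 XOR 7 = 25 < 30 — winning move (to 25).
  1: 1 XOR 7 = 6 ≥ 1 — no move.
  13: 13 XOR 7 = 10 < 13 — winning move (to 10).
  8: 8 XOR 7 = 15 ≥ 8 — no move.
  29: 29 XOR 7 = 26 < 29 — winning move (to 26).
That gives 3 winning moves.

3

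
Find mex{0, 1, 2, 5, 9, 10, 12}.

The values 0, 1, 2 are all present; 3 is the first non-negative integer missing from the set.

3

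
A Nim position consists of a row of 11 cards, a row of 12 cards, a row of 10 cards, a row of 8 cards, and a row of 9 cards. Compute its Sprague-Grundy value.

12

Nim-sum: 11 ⊕ 12 ⊕ 10 ⊕ 8 ⊕ 9 = 12.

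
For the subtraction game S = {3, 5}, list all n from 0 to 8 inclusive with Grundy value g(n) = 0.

0, 1, 2, 8

Grundy values for subtraction set {3, 5}:
k:     0  1  2  3  4  5  6  7  8
g(k):  0  0  0  1  1  1  2  2  0
The P-positions (g = 0) in 0..8 are 0, 1, 2, 8.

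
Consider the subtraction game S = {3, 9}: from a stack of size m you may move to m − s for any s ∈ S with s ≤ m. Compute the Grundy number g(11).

Compute g(0), g(1), … for moves {3, 9}:
g(0) = mex{} = 0
g(1) = mex{} = 0
g(2) = mex{} = 0
g(3) = mex{0} = 1
g(4) = mex{0} = 1
g(5) = mex{0} = 1
g(6) = mex{1} = 0
g(7) = mex{1} = 0
g(8) = mex{1} = 0
g(9) = mex{0} = 1
g(10) = mex{0} = 1
g(11) = mex{0} = 1
So g(11) = 1.

1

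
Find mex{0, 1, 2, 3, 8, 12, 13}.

4

The values 0, 1, 2, 3 are all present; 4 is the first non-negative integer missing from the set.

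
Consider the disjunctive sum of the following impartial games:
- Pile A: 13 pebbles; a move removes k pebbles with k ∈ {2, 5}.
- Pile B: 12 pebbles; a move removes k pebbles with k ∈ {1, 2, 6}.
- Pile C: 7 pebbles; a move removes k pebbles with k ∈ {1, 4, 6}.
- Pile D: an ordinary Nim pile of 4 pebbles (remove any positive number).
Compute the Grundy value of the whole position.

7

Build the Grundy sequence for pile A with g(k) = mex{g(k−s) : s ∈ {2, 5}, s ≤ k}:
k:     0  1  2  3  4  5  6  7  8  9 10 11 12 13
g(k):  0  0  1  1  0  2  1  0  0  1  1  0  2  1
So g(13) = 1.
Grundy values for pile B (subtraction set {1, 2, 6}):
k:     0  1  2  3  4  5  6  7  8  9 10 11 12
g(k):  0  1  2  0  1  2  3  0  1  2  0  1  2
So g(12) = 2.
Grundy values for pile C (subtraction set {1, 4, 6}):
k:     0  1  2  3  4  5  6  7
g(k):  0  1  0  1  2  0  1  0
So g(7) = 0.
Pile D is a plain Nim pile of size 4, so its Grundy value is 4.
The value of a disjunctive sum is the nim-sum of the parts.
Combined value = 1 ⊕ 2 ⊕ 0 ⊕ 4 = 7.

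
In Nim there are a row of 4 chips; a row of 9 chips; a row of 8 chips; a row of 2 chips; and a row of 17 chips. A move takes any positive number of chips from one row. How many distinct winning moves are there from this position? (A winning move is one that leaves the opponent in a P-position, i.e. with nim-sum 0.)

Compute the nim-sum pairwise:
4 ⊕ 9 = 13
13 ⊕ 8 = 5
5 ⊕ 2 = 7
7 ⊕ 17 = 22
The overall nim-sum is X = 22. A row of size p has a winning move iff p XOR X < p (reduce it to p XOR X).
  4: 4 XOR 22 = 18 ≥ 4 — no move.
  9: 9 XOR 22 = 31 ≥ 9 — no move.
  8: 8 XOR 22 = 30 ≥ 8 — no move.
  2: 2 XOR 22 = 20 ≥ 2 — no move.
  17: 17 XOR 22 = 7 < 17 — winning move (to 7).
That gives 1 winning move.

1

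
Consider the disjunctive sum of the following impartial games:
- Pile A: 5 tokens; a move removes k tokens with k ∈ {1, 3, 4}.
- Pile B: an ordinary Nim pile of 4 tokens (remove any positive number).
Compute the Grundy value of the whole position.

7

Grundy values for pile A (subtraction set {1, 3, 4}):
k:     0  1  2  3  4  5
g(k):  0  1  0  1  2  3
So g(5) = 3.
Pile B is a plain Nim pile of size 4, so its Grundy value is 4.
By the Sprague-Grundy theorem, the Grundy value of a sum of independent games is the XOR of the component values.
Combined value = 3 XOR 4 = 7.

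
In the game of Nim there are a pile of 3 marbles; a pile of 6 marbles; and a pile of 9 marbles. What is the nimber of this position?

12

Bitwise XOR of the heap sizes:
  0011  (3)
  0110  (6)
  1001  (9)
  ----
  1100  (12)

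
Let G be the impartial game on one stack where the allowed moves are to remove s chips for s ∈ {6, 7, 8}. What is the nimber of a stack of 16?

Compute g(0), g(1), … for moves {6, 7, 8}:
k:     0  1  2  3  4  5  6  7  8  9 10 11 12 13 14 15 16
g(k):  0  0  0  0  0  0  1  1  1  1  1  1  2  2  0  0  0
So g(16) = 0.

0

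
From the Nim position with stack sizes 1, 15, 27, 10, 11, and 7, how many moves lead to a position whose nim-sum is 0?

Nim-sum: 1 ⊕ 15 ⊕ 27 ⊕ 10 ⊕ 11 ⊕ 7 = 19.
The overall nim-sum is X = 19. A stack of size p has a winning move iff p XOR X < p (reduce it to p XOR X).
  1: 1 XOR 19 = 18 ≥ 1 — no move.
  15: 15 XOR 19 = 28 ≥ 15 — no move.
  27: 27 XOR 19 = 8 < 27 — winning move (to 8).
  10: 10 XOR 19 = 25 ≥ 10 — no move.
  11: 11 XOR 19 = 24 ≥ 11 — no move.
  7: 7 XOR 19 = 20 ≥ 7 — no move.
That gives 1 winning move.

1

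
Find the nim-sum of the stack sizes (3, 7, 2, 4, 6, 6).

2

Compute the nim-sum pairwise:
3 ^ 7 = 4
4 ^ 2 = 6
6 ^ 4 = 2
2 ^ 6 = 4
4 ^ 6 = 2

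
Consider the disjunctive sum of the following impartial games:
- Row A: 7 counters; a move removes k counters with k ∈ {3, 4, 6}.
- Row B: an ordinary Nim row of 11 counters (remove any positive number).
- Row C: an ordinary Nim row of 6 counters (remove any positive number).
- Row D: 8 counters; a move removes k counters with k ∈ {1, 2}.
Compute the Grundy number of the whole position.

13

For row A, compute g(0), g(1), … with moves {3, 4, 6}:
g(0) = mex{} = 0
g(1) = mex{} = 0
g(2) = mex{} = 0
g(3) = mex{0} = 1
g(4) = mex{0} = 1
g(5) = mex{0} = 1
g(6) = mex{0,1} = 2
g(7) = mex{0,1} = 2
So g(7) = 2.
Row B is a plain Nim row of size 11, so its Grundy value is 11.
Row C is a plain Nim row of size 6, so its Grundy value is 6.
Build the Grundy sequence for row D with g(k) = mex{g(k−s) : s ∈ {1, 2}, s ≤ k}:
g(0) = mex{} = 0
g(1) = mex{0} = 1
g(2) = mex{0,1} = 2
g(3) = mex{1,2} = 0
g(4) = mex{0,2} = 1
g(5) = mex{0,1} = 2
g(6) = mex{1,2} = 0
g(7) = mex{0,2} = 1
g(8) = mex{0,1} = 2
So g(8) = 2.
The value of a disjunctive sum is the nim-sum of the parts.
Combined value = 2 XOR 11 XOR 6 XOR 2 = 13.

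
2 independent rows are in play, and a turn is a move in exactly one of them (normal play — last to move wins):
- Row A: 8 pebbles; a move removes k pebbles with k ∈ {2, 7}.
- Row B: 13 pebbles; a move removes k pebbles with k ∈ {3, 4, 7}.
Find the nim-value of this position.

Grundy values for row A (subtraction set {2, 7}):
g(0) = mex{} = 0
g(1) = mex{} = 0
g(2) = mex{0} = 1
g(3) = mex{0} = 1
g(4) = mex{1} = 0
g(5) = mex{1} = 0
g(6) = mex{0} = 1
g(7) = mex{0} = 1
g(8) = mex{0,1} = 2
So g(8) = 2.
Build the Grundy sequence for row B with g(k) = mex{g(k−s) : s ∈ {3, 4, 7}, s ≤ k}:
k:     0  1  2  3  4  5  6  7  8  9 10 11 12 13
g(k):  0  0  0  1  1  1  2  2  2  3  0  0  0  1
So g(13) = 1.
By the Sprague-Grundy theorem, the Grundy value of a sum of independent games is the XOR of the component values.
Combined value = 2 XOR 1 = 3.

3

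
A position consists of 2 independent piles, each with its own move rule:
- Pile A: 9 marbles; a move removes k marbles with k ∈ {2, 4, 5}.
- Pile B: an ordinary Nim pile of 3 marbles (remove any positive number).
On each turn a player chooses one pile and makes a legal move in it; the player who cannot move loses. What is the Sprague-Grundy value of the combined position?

2

Build the Grundy sequence for pile A with g(k) = mex{g(k−s) : s ∈ {2, 4, 5}, s ≤ k}:
k:     0  1  2  3  4  5  6  7  8  9
g(k):  0  0  1  1  2  2  3  0  0  1
So g(9) = 1.
Pile B is a plain Nim pile of size 3, so its Grundy value is 3.
By the Sprague-Grundy theorem, the Grundy value of a sum of independent games is the XOR of the component values.
Combined value = 1 XOR 3 = 2.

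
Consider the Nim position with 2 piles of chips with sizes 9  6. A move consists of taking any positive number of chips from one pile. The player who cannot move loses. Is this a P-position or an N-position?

Compute the nim-sum pairwise:
9 ⊕ 6 = 15
The nim-sum is 15 ≠ 0, so this is an N-position: the player to move can win.

N-position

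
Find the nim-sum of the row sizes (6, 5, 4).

7

Compute the nim-sum pairwise:
6 XOR 5 = 3
3 XOR 4 = 7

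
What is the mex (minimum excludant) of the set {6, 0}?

0 is in the set but 1 is not, so the mex is 1.

1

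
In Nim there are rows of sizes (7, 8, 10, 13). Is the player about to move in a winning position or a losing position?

Compute the nim-sum pairwise:
7 ⊕ 8 = 15
15 ⊕ 10 = 5
5 ⊕ 13 = 8
The nim-sum is 8 ≠ 0, so this is an N-position: the player to move can win.

Winning position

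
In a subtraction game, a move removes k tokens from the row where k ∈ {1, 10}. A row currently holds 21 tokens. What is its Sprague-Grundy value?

Grundy values for subtraction set {1, 10}:
k:     0  1  2  3  4  5  6  7  8  9 10 11 12 13 14 15 16 17 18 19 20 21
g(k):  0  1  0  1  0  1  0  1  0  1  2  0  1  0  1  0  1  0  1  0  1  2
So g(21) = 2.

2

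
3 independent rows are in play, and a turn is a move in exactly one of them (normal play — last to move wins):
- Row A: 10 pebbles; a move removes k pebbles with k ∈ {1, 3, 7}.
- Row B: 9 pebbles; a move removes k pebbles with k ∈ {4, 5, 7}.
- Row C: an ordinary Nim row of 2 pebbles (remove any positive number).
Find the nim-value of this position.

Grundy values for row A (subtraction set {1, 3, 7}):
k:     0  1  2  3  4  5  6  7  8  9 10
g(k):  0  1  0  1  0  1  0  1  0  1  0
So g(10) = 0.
Build the Grundy sequence for row B with g(k) = mex{g(k−s) : s ∈ {4, 5, 7}, s ≤ k}:
g(0) = mex{} = 0
g(1) = mex{} = 0
g(2) = mex{} = 0
g(3) = mex{} = 0
g(4) = mex{0} = 1
g(5) = mex{0} = 1
g(6) = mex{0} = 1
g(7) = mex{0} = 1
g(8) = mex{0,1} = 2
g(9) = mex{0,1} = 2
So g(9) = 2.
Row C is a plain Nim row of size 2, so its Grundy value is 2.
By the Sprague-Grundy theorem, the Grundy value of a sum of independent games is the XOR of the component values.
Combined value = 0 XOR 2 XOR 2 = 0.

0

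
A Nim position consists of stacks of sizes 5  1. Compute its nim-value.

4

Bitwise XOR of the heap sizes:
  101  (5)
  001  (1)
  ---
  100  (4)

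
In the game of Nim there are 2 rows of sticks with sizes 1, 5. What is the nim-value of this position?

4

Nim-sum: 1 ⊕ 5 = 4.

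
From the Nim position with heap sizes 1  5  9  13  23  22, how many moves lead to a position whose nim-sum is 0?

5

Compute the nim-sum pairwise:
1 ⊕ 5 = 4
4 ⊕ 9 = 13
13 ⊕ 13 = 0
0 ⊕ 23 = 23
23 ⊕ 22 = 1
The overall nim-sum is X = 1. A heap of size p has a winning move iff p XOR X < p (reduce it to p XOR X).
  1: 1 XOR 1 = 0 < 1 — winning move (to 0).
  5: 5 XOR 1 = 4 < 5 — winning move (to 4).
  9: 9 XOR 1 = 8 < 9 — winning move (to 8).
  13: 13 XOR 1 = 12 < 13 — winning move (to 12).
  23: 23 XOR 1 = 22 < 23 — winning move (to 22).
  22: 22 XOR 1 = 23 ≥ 22 — no move.
That gives 5 winning moves.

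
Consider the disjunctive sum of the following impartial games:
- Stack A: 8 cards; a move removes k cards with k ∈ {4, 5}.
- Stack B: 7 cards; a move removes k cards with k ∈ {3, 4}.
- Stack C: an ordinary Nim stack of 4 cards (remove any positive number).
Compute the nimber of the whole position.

Grundy values for stack A (subtraction set {4, 5}):
k:     0  1  2  3  4  5  6  7  8
g(k):  0  0  0  0  1  1  1  1  2
So g(8) = 2.
Build the Grundy sequence for stack B with g(k) = mex{g(k−s) : s ∈ {3, 4}, s ≤ k}:
k:     0  1  2  3  4  5  6  7
g(k):  0  0  0  1  1  1  2  0
So g(7) = 0.
Stack C is a plain Nim stack of size 4, so its Grundy value is 4.
By the Sprague-Grundy theorem, the Grundy value of a sum of independent games is the XOR of the component values.
Combined value = 2 ⊕ 0 ⊕ 4 = 6.

6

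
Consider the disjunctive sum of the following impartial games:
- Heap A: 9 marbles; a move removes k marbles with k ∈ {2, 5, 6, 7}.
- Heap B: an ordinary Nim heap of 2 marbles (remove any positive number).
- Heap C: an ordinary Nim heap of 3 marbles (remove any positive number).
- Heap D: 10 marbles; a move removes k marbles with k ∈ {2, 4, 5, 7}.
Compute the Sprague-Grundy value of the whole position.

Build the Grundy sequence for heap A with g(k) = mex{g(k−s) : s ∈ {2, 5, 6, 7}, s ≤ k}:
g(0) = mex{} = 0
g(1) = mex{} = 0
g(2) = mex{0} = 1
g(3) = mex{0} = 1
g(4) = mex{1} = 0
g(5) = mex{0,1} = 2
g(6) = mex{0} = 1
g(7) = mex{0,1,2} = 3
g(8) = mex{0,1} = 2
g(9) = mex{0,1,3} = 2
So g(9) = 2.
Heap B is a plain Nim heap of size 2, so its Grundy value is 2.
Heap C is a plain Nim heap of size 3, so its Grundy value is 3.
For heap D, compute g(0), g(1), … with moves {2, 4, 5, 7}:
k:     0  1  2  3  4  5  6  7  8  9 10
g(k):  0  0  1  1  2  2  3  3  4  0  0
So g(10) = 0.
By the Sprague-Grundy theorem, the Grundy value of a sum of independent games is the XOR of the component values.
Combined value = 2 XOR 2 XOR 3 XOR 0 = 3.

3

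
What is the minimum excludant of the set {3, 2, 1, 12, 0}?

4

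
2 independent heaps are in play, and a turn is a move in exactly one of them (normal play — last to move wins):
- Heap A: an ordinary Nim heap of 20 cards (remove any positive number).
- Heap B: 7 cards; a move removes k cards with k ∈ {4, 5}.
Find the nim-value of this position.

21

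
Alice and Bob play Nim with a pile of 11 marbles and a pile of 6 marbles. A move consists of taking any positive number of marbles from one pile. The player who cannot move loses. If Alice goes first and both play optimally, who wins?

Compute the nim-sum pairwise:
11 ^ 6 = 13
The nim-sum is 13 ≠ 0, so this is an N-position: the player to move can win; Alice has a winning move.

Alice wins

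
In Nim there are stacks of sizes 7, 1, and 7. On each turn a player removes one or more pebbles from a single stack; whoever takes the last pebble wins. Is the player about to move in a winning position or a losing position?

Winning position

Bitwise XOR of the heap sizes:
  111  (7)
  001  (1)
  111  (7)
  ---
  001  (1)
The nim-sum is 1 ≠ 0, so this is an N-position: the player to move can win.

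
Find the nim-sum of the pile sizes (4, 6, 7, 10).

15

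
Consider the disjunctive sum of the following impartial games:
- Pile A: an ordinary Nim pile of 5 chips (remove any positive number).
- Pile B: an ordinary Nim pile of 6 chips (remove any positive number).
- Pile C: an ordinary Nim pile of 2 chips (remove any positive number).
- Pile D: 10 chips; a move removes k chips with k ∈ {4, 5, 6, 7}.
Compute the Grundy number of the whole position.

3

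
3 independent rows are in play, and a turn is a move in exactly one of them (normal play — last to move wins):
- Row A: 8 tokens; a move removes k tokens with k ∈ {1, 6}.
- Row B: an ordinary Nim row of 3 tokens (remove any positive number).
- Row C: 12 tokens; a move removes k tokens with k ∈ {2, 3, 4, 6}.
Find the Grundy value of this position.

Build the Grundy sequence for row A with g(k) = mex{g(k−s) : s ∈ {1, 6}, s ≤ k}:
k:     0  1  2  3  4  5  6  7  8
g(k):  0  1  0  1  0  1  2  0  1
So g(8) = 1.
Row B is a plain Nim row of size 3, so its Grundy value is 3.
For row C, compute g(0), g(1), … with moves {2, 3, 4, 6}:
g(0) = mex{} = 0
g(1) = mex{} = 0
g(2) = mex{0} = 1
g(3) = mex{0} = 1
g(4) = mex{0,1} = 2
g(5) = mex{0,1} = 2
g(6) = mex{0,1,2} = 3
g(7) = mex{0,1,2} = 3
g(8) = mex{1,2,3} = 0
g(9) = mex{1,2,3} = 0
g(10) = mex{0,2,3} = 1
g(11) = mex{0,2,3} = 1
g(12) = mex{0,1,3} = 2
So g(12) = 2.
The value of a disjunctive sum is the nim-sum of the parts.
Combined value = 1 ⊕ 3 ⊕ 2 = 0.

0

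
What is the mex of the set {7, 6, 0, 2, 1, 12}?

The values 0, 1, 2 are all present; 3 is the first non-negative integer missing from the set.

3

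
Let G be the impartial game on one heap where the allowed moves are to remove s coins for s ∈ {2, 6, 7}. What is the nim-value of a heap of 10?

Compute g(0), g(1), … for moves {2, 6, 7}:
k:     0  1  2  3  4  5  6  7  8  9 10
g(k):  0  0  1  1  0  0  1  1  2  0  3
So g(10) = 3.

3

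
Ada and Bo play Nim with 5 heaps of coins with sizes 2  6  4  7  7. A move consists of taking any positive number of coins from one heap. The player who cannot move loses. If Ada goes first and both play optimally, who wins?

Bitwise XOR of the heap sizes:
  010  (2)
  110  (6)
  100  (4)
  111  (7)
  111  (7)
  ---
  000  (0)
The nim-sum is 0, so this is a P-position: the player to move is in a losing position under optimal play; Ada is about to move from it and so loses — Bo wins.

Bo wins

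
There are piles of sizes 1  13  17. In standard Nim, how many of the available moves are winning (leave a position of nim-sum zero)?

Compute the nim-sum pairwise:
1 XOR 13 = 12
12 XOR 17 = 29
The overall nim-sum is X = 29. A pile of size p has a winning move iff p XOR X < p (reduce it to p XOR X).
  1: 1 XOR 29 = 28 ≥ 1 — no move.
  13: 13 XOR 29 = 16 ≥ 13 — no move.
  17: 17 XOR 29 = 12 < 17 — winning move (to 12).
That gives 1 winning move.

1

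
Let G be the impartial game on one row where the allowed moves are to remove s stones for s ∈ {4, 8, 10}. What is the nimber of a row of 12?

3

Build the Grundy sequence with g(k) = mex{g(k−s) : s ∈ {4, 8, 10}, s ≤ k}:
k:     0  1  2  3  4  5  6  7  8  9 10 11 12
g(k):  0  0  0  0  1  1  1  1  2  2  2  2  3
So g(12) = 3.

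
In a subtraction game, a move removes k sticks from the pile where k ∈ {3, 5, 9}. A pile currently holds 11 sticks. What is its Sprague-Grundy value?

Grundy values for subtraction set {3, 5, 9}:
k:     0  1  2  3  4  5  6  7  8  9 10 11
g(k):  0  0  0  1  1  1  2  2  0  3  3  1
So g(11) = 1.

1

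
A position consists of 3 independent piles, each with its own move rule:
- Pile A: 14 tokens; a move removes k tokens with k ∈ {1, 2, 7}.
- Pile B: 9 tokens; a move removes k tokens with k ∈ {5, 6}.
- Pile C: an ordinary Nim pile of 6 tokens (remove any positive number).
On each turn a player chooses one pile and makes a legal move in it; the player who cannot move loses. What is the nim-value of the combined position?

For pile A, compute g(0), g(1), … with moves {1, 2, 7}:
g(0) = mex{} = 0
g(1) = mex{0} = 1
g(2) = mex{0,1} = 2
g(3) = mex{1,2} = 0
g(4) = mex{0,2} = 1
g(5) = mex{0,1} = 2
g(6) = mex{1,2} = 0
g(7) = mex{0,2} = 1
g(8) = mex{0,1} = 2
g(9) = mex{1,2} = 0
g(10) = mex{0,2} = 1
g(11) = mex{0,1} = 2
g(12) = mex{1,2} = 0
g(13) = mex{0,2} = 1
g(14) = mex{0,1} = 2
So g(14) = 2.
Grundy values for pile B (subtraction set {5, 6}):
k:     0  1  2  3  4  5  6  7  8  9
g(k):  0  0  0  0  0  1  1  1  1  1
So g(9) = 1.
Pile C is a plain Nim pile of size 6, so its Grundy value is 6.
The value of a disjunctive sum is the nim-sum of the parts.
Combined value = 2 ⊕ 1 ⊕ 6 = 5.

5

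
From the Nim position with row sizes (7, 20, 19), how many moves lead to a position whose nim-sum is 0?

Compute the nim-sum pairwise:
7 XOR 20 = 19
19 XOR 19 = 0
The nim-sum is already 0, so every move leaves a nonzero nim-sum — there are no winning moves.

0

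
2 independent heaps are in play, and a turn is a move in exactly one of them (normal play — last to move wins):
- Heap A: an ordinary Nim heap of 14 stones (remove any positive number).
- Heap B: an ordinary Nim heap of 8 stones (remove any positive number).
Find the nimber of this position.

Heap A is a plain Nim heap of size 14, so its Grundy value is 14.
Heap B is a plain Nim heap of size 8, so its Grundy value is 8.
By the Sprague-Grundy theorem, the Grundy value of a sum of independent games is the XOR of the component values.
Combined value = 14 ⊕ 8 = 6.

6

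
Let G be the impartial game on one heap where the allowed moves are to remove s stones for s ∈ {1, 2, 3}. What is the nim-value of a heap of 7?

3

Compute g(0), g(1), … for moves {1, 2, 3}:
g(0) = mex{} = 0
g(1) = mex{0} = 1
g(2) = mex{0,1} = 2
g(3) = mex{0,1,2} = 3
g(4) = mex{1,2,3} = 0
g(5) = mex{0,2,3} = 1
g(6) = mex{0,1,3} = 2
g(7) = mex{0,1,2} = 3
So g(7) = 3.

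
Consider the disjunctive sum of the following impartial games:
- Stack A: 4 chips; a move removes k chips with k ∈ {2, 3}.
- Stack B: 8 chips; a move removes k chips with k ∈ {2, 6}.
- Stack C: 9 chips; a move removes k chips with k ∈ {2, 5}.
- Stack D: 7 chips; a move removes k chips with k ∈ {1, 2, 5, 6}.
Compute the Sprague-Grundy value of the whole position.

3

For stack A, compute g(0), g(1), … with moves {2, 3}:
k:     0  1  2  3  4
g(k):  0  0  1  1  2
So g(4) = 2.
Build the Grundy sequence for stack B with g(k) = mex{g(k−s) : s ∈ {2, 6}, s ≤ k}:
k:     0  1  2  3  4  5  6  7  8
g(k):  0  0  1  1  0  0  1  1  0
So g(8) = 0.
For stack C, compute g(0), g(1), … with moves {2, 5}:
g(0) = mex{} = 0
g(1) = mex{} = 0
g(2) = mex{0} = 1
g(3) = mex{0} = 1
g(4) = mex{1} = 0
g(5) = mex{0,1} = 2
g(6) = mex{0} = 1
g(7) = mex{1,2} = 0
g(8) = mex{1} = 0
g(9) = mex{0} = 1
So g(9) = 1.
For stack D, compute g(0), g(1), … with moves {1, 2, 5, 6}:
g(0) = mex{} = 0
g(1) = mex{0} = 1
g(2) = mex{0,1} = 2
g(3) = mex{1,2} = 0
g(4) = mex{0,2} = 1
g(5) = mex{0,1} = 2
g(6) = mex{0,1,2} = 3
g(7) = mex{1,2,3} = 0
So g(7) = 0.
By the Sprague-Grundy theorem, the Grundy value of a sum of independent games is the XOR of the component values.
Combined value = 2 ⊕ 0 ⊕ 1 ⊕ 0 = 3.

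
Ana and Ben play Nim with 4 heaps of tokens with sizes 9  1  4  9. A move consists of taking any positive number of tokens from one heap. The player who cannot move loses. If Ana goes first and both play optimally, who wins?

Ana wins

Bitwise XOR of the heap sizes:
  1001  (9)
  0001  (1)
  0100  (4)
  1001  (9)
  ----
  0101  (5)
The nim-sum is 5 ≠ 0, so this is an N-position: the player to move can win; Ana has a winning move.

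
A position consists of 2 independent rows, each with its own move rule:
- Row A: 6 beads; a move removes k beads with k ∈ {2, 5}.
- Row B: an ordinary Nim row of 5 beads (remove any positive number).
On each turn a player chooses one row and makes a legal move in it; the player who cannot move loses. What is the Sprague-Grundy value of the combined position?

4

Grundy values for row A (subtraction set {2, 5}):
k:     0  1  2  3  4  5  6
g(k):  0  0  1  1  0  2  1
So g(6) = 1.
Row B is a plain Nim row of size 5, so its Grundy value is 5.
By the Sprague-Grundy theorem, the Grundy value of a sum of independent games is the XOR of the component values.
Combined value = 1 XOR 5 = 4.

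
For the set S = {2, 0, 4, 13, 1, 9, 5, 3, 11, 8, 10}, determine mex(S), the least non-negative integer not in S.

The values 0, 1, 2, 3, 4, 5 are all present; 6 is the first non-negative integer missing from the set.

6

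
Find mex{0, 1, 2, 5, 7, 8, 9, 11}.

The values 0, 1, 2 are all present; 3 is the first non-negative integer missing from the set.

3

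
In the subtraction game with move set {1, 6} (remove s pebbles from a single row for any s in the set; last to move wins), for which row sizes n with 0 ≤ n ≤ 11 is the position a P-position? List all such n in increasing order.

0, 2, 4, 7, 9, 11

Compute g(0), g(1), … for moves {1, 6}:
k:     0  1  2  3  4  5  6  7  8  9 10 11
g(k):  0  1  0  1  0  1  2  0  1  0  1  0
The P-positions (g = 0) in 0..11 are 0, 2, 4, 7, 9, 11.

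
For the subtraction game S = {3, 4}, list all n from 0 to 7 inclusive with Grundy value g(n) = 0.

Compute g(0), g(1), … for moves {3, 4}:
k:     0  1  2  3  4  5  6  7
g(k):  0  0  0  1  1  1  2  0
The P-positions (g = 0) in 0..7 are 0, 1, 2, 7.

0, 1, 2, 7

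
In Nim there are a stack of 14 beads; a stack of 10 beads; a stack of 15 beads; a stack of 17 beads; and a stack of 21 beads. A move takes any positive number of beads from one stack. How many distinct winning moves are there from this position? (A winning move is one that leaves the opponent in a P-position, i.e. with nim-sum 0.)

3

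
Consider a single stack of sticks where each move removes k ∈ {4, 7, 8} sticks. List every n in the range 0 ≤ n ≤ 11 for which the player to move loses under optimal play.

Compute g(0), g(1), … for moves {4, 7, 8}:
k:     0  1  2  3  4  5  6  7  8  9 10 11
g(k):  0  0  0  0  1  1  1  1  2  2  2  2
The P-positions (g = 0) in 0..11 are 0, 1, 2, 3.

0, 1, 2, 3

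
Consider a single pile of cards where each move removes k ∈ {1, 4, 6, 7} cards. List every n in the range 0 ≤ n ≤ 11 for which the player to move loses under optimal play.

0, 2, 5, 10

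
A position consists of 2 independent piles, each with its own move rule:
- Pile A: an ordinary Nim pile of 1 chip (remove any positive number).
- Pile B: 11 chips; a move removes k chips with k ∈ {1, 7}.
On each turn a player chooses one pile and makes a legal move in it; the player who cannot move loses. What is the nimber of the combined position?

Pile A is a plain Nim pile of size 1, so its Grundy value is 1.
Grundy values for pile B (subtraction set {1, 7}):
g(0) = mex{} = 0
g(1) = mex{0} = 1
g(2) = mex{1} = 0
g(3) = mex{0} = 1
g(4) = mex{1} = 0
g(5) = mex{0} = 1
g(6) = mex{1} = 0
g(7) = mex{0} = 1
g(8) = mex{1} = 0
g(9) = mex{0} = 1
g(10) = mex{1} = 0
g(11) = mex{0} = 1
So g(11) = 1.
The value of a disjunctive sum is the nim-sum of the parts.
Combined value = 1 ⊕ 1 = 0.

0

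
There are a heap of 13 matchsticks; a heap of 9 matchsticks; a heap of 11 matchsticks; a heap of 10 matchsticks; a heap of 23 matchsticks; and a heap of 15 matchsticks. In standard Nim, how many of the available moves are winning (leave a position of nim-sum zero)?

1

Compute the nim-sum pairwise:
13 XOR 9 = 4
4 XOR 11 = 15
15 XOR 10 = 5
5 XOR 23 = 18
18 XOR 15 = 29
The overall nim-sum is X = 29. A heap of size p has a winning move iff p XOR X < p (reduce it to p XOR X).
  13: 13 XOR 29 = 16 ≥ 13 — no move.
  9: 9 XOR 29 = 20 ≥ 9 — no move.
  11: 11 XOR 29 = 22 ≥ 11 — no move.
  10: 10 XOR 29 = 23 ≥ 10 — no move.
  23: 23 XOR 29 = 10 < 23 — winning move (to 10).
  15: 15 XOR 29 = 18 ≥ 15 — no move.
That gives 1 winning move.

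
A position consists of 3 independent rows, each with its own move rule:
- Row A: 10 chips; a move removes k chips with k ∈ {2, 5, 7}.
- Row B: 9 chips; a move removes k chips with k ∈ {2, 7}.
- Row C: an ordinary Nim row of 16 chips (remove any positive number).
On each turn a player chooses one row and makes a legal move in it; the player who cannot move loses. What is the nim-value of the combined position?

Grundy values for row A (subtraction set {2, 5, 7}):
g(0) = mex{} = 0
g(1) = mex{} = 0
g(2) = mex{0} = 1
g(3) = mex{0} = 1
g(4) = mex{1} = 0
g(5) = mex{0,1} = 2
g(6) = mex{0} = 1
g(7) = mex{0,1,2} = 3
g(8) = mex{0,1} = 2
g(9) = mex{0,1,3} = 2
g(10) = mex{1,2} = 0
So g(10) = 0.
Build the Grundy sequence for row B with g(k) = mex{g(k−s) : s ∈ {2, 7}, s ≤ k}:
g(0) = mex{} = 0
g(1) = mex{} = 0
g(2) = mex{0} = 1
g(3) = mex{0} = 1
g(4) = mex{1} = 0
g(5) = mex{1} = 0
g(6) = mex{0} = 1
g(7) = mex{0} = 1
g(8) = mex{0,1} = 2
g(9) = mex{1} = 0
So g(9) = 0.
Row C is a plain Nim row of size 16, so its Grundy value is 16.
The value of a disjunctive sum is the nim-sum of the parts.
Combined value = 0 XOR 0 XOR 16 = 16.

16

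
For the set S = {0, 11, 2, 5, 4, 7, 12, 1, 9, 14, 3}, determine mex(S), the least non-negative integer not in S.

6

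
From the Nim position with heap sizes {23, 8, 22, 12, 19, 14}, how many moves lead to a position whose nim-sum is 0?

3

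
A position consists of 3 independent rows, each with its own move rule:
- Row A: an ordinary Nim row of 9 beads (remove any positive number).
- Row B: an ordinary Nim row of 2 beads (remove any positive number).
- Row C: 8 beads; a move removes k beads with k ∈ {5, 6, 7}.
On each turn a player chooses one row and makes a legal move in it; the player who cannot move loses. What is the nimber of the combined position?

10

Row A is a plain Nim row of size 9, so its Grundy value is 9.
Row B is a plain Nim row of size 2, so its Grundy value is 2.
Grundy values for row C (subtraction set {5, 6, 7}):
g(0) = mex{} = 0
g(1) = mex{} = 0
g(2) = mex{} = 0
g(3) = mex{} = 0
g(4) = mex{} = 0
g(5) = mex{0} = 1
g(6) = mex{0} = 1
g(7) = mex{0} = 1
g(8) = mex{0} = 1
So g(8) = 1.
By the Sprague-Grundy theorem, the Grundy value of a sum of independent games is the XOR of the component values.
Combined value = 9 XOR 2 XOR 1 = 10.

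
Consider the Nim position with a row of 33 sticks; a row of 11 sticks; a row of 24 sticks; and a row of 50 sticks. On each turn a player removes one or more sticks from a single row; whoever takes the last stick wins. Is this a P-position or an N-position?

Nim-sum: 33 ⊕ 11 ⊕ 24 ⊕ 50 = 0.
The nim-sum is 0, so this is a P-position: the player to move is in a losing position under optimal play.

P-position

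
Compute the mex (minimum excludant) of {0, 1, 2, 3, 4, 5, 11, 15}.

The values 0, 1, 2, 3, 4, 5 are all present; 6 is the first non-negative integer missing from the set.

6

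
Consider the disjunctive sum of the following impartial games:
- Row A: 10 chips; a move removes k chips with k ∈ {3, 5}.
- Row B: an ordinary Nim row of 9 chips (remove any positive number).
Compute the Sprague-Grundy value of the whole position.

9

For row A, compute g(0), g(1), … with moves {3, 5}:
k:     0  1  2  3  4  5  6  7  8  9 10
g(k):  0  0  0  1  1  1  2  2  0  0  0
So g(10) = 0.
Row B is a plain Nim row of size 9, so its Grundy value is 9.
The value of a disjunctive sum is the nim-sum of the parts.
Combined value = 0 XOR 9 = 9.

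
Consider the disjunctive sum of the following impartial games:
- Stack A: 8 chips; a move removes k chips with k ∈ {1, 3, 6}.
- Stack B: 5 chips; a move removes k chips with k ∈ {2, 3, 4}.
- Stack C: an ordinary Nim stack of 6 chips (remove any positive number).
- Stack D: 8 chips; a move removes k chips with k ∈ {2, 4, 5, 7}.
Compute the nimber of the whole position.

For stack A, compute g(0), g(1), … with moves {1, 3, 6}:
k:     0  1  2  3  4  5  6  7  8
g(k):  0  1  0  1  0  1  2  3  2
So g(8) = 2.
For stack B, compute g(0), g(1), … with moves {2, 3, 4}:
k:     0  1  2  3  4  5
g(k):  0  0  1  1  2  2
So g(5) = 2.
Stack C is a plain Nim stack of size 6, so its Grundy value is 6.
For stack D, compute g(0), g(1), … with moves {2, 4, 5, 7}:
k:     0  1  2  3  4  5  6  7  8
g(k):  0  0  1  1  2  2  3  3  4
So g(8) = 4.
By the Sprague-Grundy theorem, the Grundy value of a sum of independent games is the XOR of the component values.
Combined value = 2 ⊕ 2 ⊕ 6 ⊕ 4 = 2.

2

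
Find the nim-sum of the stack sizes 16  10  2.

24

Nim-sum: 16 ⊕ 10 ⊕ 2 = 24.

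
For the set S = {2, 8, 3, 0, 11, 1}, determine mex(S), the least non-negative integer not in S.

4

The values 0, 1, 2, 3 are all present; 4 is the first non-negative integer missing from the set.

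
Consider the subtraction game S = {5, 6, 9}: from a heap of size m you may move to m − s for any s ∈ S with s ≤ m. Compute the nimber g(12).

Grundy values for subtraction set {5, 6, 9}:
k:     0  1  2  3  4  5  6  7  8  9 10 11 12
g(k):  0  0  0  0  0  1  1  1  1  1  2  2  2
So g(12) = 2.

2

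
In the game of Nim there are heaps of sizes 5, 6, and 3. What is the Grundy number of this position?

Bitwise XOR of the heap sizes:
  101  (5)
  110  (6)
  011  (3)
  ---
  000  (0)

0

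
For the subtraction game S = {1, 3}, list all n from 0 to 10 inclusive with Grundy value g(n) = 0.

Compute g(0), g(1), … for moves {1, 3}:
g(0) = mex{} = 0
g(1) = mex{0} = 1
g(2) = mex{1} = 0
g(3) = mex{0} = 1
g(4) = mex{1} = 0
g(5) = mex{0} = 1
g(6) = mex{1} = 0
g(7) = mex{0} = 1
g(8) = mex{1} = 0
g(9) = mex{0} = 1
g(10) = mex{1} = 0
The P-positions (g = 0) in 0..10 are 0, 2, 4, 6, 8, 10.

0, 2, 4, 6, 8, 10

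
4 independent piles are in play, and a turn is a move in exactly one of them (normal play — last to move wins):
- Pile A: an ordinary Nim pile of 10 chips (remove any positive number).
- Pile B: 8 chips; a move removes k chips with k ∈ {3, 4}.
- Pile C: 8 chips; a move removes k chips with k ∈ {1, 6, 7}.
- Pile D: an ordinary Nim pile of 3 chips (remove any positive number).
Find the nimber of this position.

Pile A is a plain Nim pile of size 10, so its Grundy value is 10.
For pile B, compute g(0), g(1), … with moves {3, 4}:
g(0) = mex{} = 0
g(1) = mex{} = 0
g(2) = mex{} = 0
g(3) = mex{0} = 1
g(4) = mex{0} = 1
g(5) = mex{0} = 1
g(6) = mex{0,1} = 2
g(7) = mex{1} = 0
g(8) = mex{1} = 0
So g(8) = 0.
Grundy values for pile C (subtraction set {1, 6, 7}):
g(0) = mex{} = 0
g(1) = mex{0} = 1
g(2) = mex{1} = 0
g(3) = mex{0} = 1
g(4) = mex{1} = 0
g(5) = mex{0} = 1
g(6) = mex{0,1} = 2
g(7) = mex{0,1,2} = 3
g(8) = mex{0,1,3} = 2
So g(8) = 2.
Pile D is a plain Nim pile of size 3, so its Grundy value is 3.
The value of a disjunctive sum is the nim-sum of the parts.
Combined value = 10 XOR 0 XOR 2 XOR 3 = 11.

11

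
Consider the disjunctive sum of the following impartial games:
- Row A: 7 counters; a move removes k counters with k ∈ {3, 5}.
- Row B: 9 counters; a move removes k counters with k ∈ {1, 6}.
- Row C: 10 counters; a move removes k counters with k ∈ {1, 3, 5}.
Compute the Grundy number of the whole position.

2

For row A, compute g(0), g(1), … with moves {3, 5}:
g(0) = mex{} = 0
g(1) = mex{} = 0
g(2) = mex{} = 0
g(3) = mex{0} = 1
g(4) = mex{0} = 1
g(5) = mex{0} = 1
g(6) = mex{0,1} = 2
g(7) = mex{0,1} = 2
So g(7) = 2.
Grundy values for row B (subtraction set {1, 6}):
k:     0  1  2  3  4  5  6  7  8  9
g(k):  0  1  0  1  0  1  2  0  1  0
So g(9) = 0.
For row C, compute g(0), g(1), … with moves {1, 3, 5}:
k:     0  1  2  3  4  5  6  7  8  9 10
g(k):  0  1  0  1  0  1  0  1  0  1  0
So g(10) = 0.
By the Sprague-Grundy theorem, the Grundy value of a sum of independent games is the XOR of the component values.
Combined value = 2 ⊕ 0 ⊕ 0 = 2.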